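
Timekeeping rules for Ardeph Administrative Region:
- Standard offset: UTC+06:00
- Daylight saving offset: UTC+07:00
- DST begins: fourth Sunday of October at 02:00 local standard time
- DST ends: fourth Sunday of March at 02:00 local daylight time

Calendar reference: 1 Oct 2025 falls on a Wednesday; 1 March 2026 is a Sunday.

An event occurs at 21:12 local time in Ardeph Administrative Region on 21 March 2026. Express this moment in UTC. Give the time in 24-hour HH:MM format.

1 October 2025 is a Wednesday, so the first Sunday is October 5 and the fourth is October 26.
1 March 2026 is a Sunday, so the first Sunday is March 1 and the fourth is March 22.
Daylight saving runs 26 October 2025 – 22 March 2026; 21 March 2026 is inside that window, so Ardeph Administrative Region is at UTC+07:00.
21:12 local − 7h = 14:12 UTC.

14:12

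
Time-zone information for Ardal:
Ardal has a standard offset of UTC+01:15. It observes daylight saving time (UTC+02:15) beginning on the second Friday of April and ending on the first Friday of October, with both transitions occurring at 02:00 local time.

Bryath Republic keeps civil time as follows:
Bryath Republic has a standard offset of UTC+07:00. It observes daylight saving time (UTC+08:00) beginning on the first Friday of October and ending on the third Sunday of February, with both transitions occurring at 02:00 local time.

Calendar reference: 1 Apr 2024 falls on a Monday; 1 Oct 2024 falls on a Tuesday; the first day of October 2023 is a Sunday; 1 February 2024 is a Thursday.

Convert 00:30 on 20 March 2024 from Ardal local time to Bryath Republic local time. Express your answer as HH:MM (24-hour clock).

06:15

1 April 2024 is a Monday, so the first Friday is April 5 and the second is April 12.
1 October 2024 is a Tuesday, so the first Friday is October 4.
Daylight saving runs 12 April – 4 October; 20 March 2024 is outside that window, so Ardal is on standard time at UTC+01:15.
00:30 Ardal − 1h15m = 23:15 UTC (rolling into the previous day, 19 March 2024).
1 October 2023 is a Sunday, so the first Friday is October 6.
1 February 2024 is a Thursday, so the first Sunday is February 4 and the third is February 18.
At the standard offset (UTC+07:00), 23:15 UTC + 7h = 06:15 Bryath Republic standard time (rolling into the next day, 20 March 2024).
Daylight saving runs 6 October 2023 – 18 February 2024; the standard-time date in Bryath Republic, 20 March 2024, is outside that window, so Bryath Republic is on standard time at UTC+07:00.
23:15 UTC + 7h = 06:15 Bryath Republic (rolling into the next day, 20 March 2024).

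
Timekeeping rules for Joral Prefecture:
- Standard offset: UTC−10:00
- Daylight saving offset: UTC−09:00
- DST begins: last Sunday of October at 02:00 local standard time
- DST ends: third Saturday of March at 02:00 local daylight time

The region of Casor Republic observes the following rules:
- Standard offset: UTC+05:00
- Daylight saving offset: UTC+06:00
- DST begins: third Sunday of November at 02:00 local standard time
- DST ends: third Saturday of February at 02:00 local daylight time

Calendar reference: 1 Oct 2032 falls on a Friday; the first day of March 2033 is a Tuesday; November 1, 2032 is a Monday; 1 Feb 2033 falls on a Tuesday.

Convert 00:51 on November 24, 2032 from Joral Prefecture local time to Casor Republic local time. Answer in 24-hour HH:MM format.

1 October 2032 is a Friday, so Sundays fall on 3, 10, 17, 24, 31; the last is October 31.
1 March 2033 is a Tuesday, so the first Saturday is March 5 and the third is March 19.
November 24, 2032 falls between 31 October 2032 and 19 March 2033, so daylight saving is in effect and Joral Prefecture is at UTC−09:00.
00:51 Joral Prefecture + 9h = 09:51 UTC.
1 November 2032 is a Monday, so the first Sunday is November 7 and the third is November 21.
1 February 2033 is a Tuesday, so the first Saturday is February 5 and the third is February 19.
At the standard offset (UTC+05:00), 09:51 UTC + 5h = 14:51 Casor Republic standard time.
Daylight saving runs 21 November 2032 – 19 February 2033; the standard-time date in Casor Republic, November 24, 2032, is inside that window, so Casor Republic is at UTC+06:00.
09:51 UTC + 6h = 15:51 Casor Republic.

15:51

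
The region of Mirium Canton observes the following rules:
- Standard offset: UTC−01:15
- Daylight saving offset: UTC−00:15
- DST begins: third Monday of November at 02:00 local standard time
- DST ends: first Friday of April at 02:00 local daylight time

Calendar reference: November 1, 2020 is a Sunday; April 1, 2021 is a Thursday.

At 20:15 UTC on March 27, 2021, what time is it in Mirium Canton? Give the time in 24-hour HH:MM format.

20:00

1 November 2020 is a Sunday, so the first Monday is November 2 and the third is November 16.
1 April 2021 is a Thursday, so the first Friday is April 2.
At the standard offset (UTC−01:15), 20:15 UTC − 1h15m = 19:00 Mirium Canton standard time.
Daylight saving runs 16 November 2020 – 2 April 2021; the standard-time date in Mirium Canton, March 27, 2021, is inside that window, so Mirium Canton is at UTC−00:15.
20:15 UTC − 0h15m = 20:00 local.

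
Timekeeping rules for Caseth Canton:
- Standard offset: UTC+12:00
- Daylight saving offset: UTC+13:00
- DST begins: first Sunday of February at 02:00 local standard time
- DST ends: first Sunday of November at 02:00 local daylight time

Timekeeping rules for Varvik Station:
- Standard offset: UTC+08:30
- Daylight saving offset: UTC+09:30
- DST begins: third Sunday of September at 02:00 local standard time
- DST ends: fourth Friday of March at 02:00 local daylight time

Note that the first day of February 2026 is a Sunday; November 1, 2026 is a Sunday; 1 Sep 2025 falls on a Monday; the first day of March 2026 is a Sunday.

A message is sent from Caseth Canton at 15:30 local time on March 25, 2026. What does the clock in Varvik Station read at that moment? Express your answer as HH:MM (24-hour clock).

12:00

1 February 2026 is a Sunday, so the first Sunday is February 1.
1 November 2026 is a Sunday, so the first Sunday is November 1.
Daylight saving runs 1 February – 1 November; March 25, 2026 is inside that window, so Caseth Canton is at UTC+13:00.
15:30 Caseth Canton − 13h = 02:30 UTC.
1 September 2025 is a Monday, so the first Sunday is September 7 and the third is September 21.
1 March 2026 is a Sunday, so the first Friday is March 6 and the fourth is March 27.
At the standard offset (UTC+08:30), 02:30 UTC + 8h30m = 11:00 Varvik Station standard time.
The standard-time date in Varvik Station, March 25, 2026, lies within the daylight-saving period (21 September 2025 – 27 March 2026), so Varvik Station is on daylight time, UTC+09:30.
02:30 UTC + 9h30m = 12:00 Varvik Station.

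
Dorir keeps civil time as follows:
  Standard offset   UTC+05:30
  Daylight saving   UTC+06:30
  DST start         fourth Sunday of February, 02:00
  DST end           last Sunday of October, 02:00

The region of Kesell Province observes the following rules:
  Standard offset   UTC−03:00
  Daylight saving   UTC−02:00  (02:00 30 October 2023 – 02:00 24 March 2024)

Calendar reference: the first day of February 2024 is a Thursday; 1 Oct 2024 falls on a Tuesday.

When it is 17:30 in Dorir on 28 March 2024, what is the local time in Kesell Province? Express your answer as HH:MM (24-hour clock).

1 February 2024 is a Thursday, so the first Sunday is February 4 and the fourth is February 25.
1 October 2024 is a Tuesday, so Sundays fall on 6, 13, 20, 27; the last is October 27.
28 March 2024 lies within the daylight-saving period (25 February – 27 October), so Dorir is on daylight time, UTC+06:30.
17:30 Dorir − 6h30m = 11:00 UTC.
At the standard offset (UTC−03:00), 11:00 UTC − 3h = 08:00 Kesell Province standard time.
Daylight saving runs 30 October 2023 – 24 March 2024; the standard-time date in Kesell Province, 28 March 2024, is outside that window, so Kesell Province is on standard time at UTC−03:00.
11:00 UTC − 3h = 08:00 Kesell Province.

08:00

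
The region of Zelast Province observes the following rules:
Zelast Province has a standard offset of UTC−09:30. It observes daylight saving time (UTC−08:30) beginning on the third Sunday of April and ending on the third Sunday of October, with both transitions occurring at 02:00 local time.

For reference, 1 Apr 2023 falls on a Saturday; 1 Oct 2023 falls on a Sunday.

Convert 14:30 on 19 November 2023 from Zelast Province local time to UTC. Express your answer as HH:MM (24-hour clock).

00:00

1 April 2023 is a Saturday, so the first Sunday is April 2 and the third is April 16.
1 October 2023 is a Sunday, so the first Sunday is October 1 and the third is October 15.
19 November 2023 is outside the daylight-saving period (16 April – 15 October), so Zelast Province is on standard time, UTC−09:30.
14:30 local + 9h30m = 00:00 UTC (rolling into the next day, 20 November 2023).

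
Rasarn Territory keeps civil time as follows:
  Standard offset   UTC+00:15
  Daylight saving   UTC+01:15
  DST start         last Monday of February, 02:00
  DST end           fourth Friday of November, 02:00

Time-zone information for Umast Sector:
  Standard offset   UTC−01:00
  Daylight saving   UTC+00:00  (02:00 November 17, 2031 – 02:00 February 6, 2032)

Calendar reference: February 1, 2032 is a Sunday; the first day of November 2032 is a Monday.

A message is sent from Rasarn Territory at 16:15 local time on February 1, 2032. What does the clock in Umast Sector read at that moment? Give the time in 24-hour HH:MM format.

1 February 2032 is a Sunday, so Mondays fall on 2, 9, 16, 23; the last is February 23.
1 November 2032 is a Monday, so the first Friday is November 5 and the fourth is November 26.
Daylight saving runs 23 February – 26 November; February 1, 2032 is outside that window, so Rasarn Territory is on standard time at UTC+00:15.
16:15 Rasarn Territory − 0h15m = 16:00 UTC.
At the standard offset (UTC−01:00), 16:00 UTC − 1h = 15:00 Umast Sector standard time.
The standard-time date in Umast Sector, February 1, 2032, falls between 17 November 2031 and 6 February 2032, so daylight saving is in effect and Umast Sector is at UTC+00:00.
16:00 UTC + 0h = 16:00 Umast Sector.

16:00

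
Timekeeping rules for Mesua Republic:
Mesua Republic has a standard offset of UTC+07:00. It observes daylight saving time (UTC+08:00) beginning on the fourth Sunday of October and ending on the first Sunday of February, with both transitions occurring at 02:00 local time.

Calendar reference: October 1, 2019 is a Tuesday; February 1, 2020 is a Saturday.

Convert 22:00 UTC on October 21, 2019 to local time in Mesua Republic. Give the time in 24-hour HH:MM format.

1 October 2019 is a Tuesday, so the first Sunday is October 6 and the fourth is October 27.
1 February 2020 is a Saturday, so the first Sunday is February 2.
At the standard offset (UTC+07:00), 22:00 UTC + 7h = 05:00 Mesua Republic standard time (rolling into the next day, 22 October 2019).
The standard-time date in Mesua Republic, October 22, 2019, does not fall between 27 October 2019 and 2 February 2020, so daylight saving is not in effect and Mesua Republic is at UTC+07:00.
22:00 UTC + 7h = 05:00 local (rolling into the next day, 22 October 2019).

05:00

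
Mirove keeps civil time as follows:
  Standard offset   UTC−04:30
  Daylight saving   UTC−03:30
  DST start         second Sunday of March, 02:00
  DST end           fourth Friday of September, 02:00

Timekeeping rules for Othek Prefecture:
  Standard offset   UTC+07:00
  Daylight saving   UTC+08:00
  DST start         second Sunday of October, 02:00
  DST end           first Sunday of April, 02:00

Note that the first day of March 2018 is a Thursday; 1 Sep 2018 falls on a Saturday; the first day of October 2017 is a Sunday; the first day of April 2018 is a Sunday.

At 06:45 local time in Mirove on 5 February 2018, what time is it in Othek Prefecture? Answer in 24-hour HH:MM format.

1 March 2018 is a Thursday, so the first Sunday is March 4 and the second is March 11.
1 September 2018 is a Saturday, so the first Friday is September 7 and the fourth is September 28.
5 February 2018 does not fall between 11 March and 28 September, so daylight saving is not in effect and Mirove is at UTC−04:30.
06:45 Mirove + 4h30m = 11:15 UTC.
1 October 2017 is a Sunday, so the first Sunday is October 1 and the second is October 8.
1 April 2018 is a Sunday, so the first Sunday is April 1.
At the standard offset (UTC+07:00), 11:15 UTC + 7h = 18:15 Othek Prefecture standard time.
Daylight saving runs 8 October 2017 – 1 April 2018; the standard-time date in Othek Prefecture, 5 February 2018, is inside that window, so Othek Prefecture is at UTC+08:00.
11:15 UTC + 8h = 19:15 Othek Prefecture.

19:15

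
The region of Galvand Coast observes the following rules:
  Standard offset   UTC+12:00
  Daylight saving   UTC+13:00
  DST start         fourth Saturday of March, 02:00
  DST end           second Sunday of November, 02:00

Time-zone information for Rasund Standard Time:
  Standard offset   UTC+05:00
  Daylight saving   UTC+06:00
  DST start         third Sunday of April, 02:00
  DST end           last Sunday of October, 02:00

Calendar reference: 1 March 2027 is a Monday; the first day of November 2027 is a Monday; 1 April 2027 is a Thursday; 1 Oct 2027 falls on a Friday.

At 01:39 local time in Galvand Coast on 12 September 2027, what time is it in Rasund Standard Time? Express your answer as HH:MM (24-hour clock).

18:39

1 March 2027 is a Monday, so the first Saturday is March 6 and the fourth is March 27.
1 November 2027 is a Monday, so the first Sunday is November 7 and the second is November 14.
12 September 2027 falls between 27 March and 14 November, so daylight saving is in effect and Galvand Coast is at UTC+13:00.
01:39 Galvand Coast − 13h = 12:39 UTC (rolling into the previous day, 11 September 2027).
1 April 2027 is a Thursday, so the first Sunday is April 4 and the third is April 18.
1 October 2027 is a Friday, so Sundays fall on 3, 10, 17, 24, 31; the last is October 31.
At the standard offset (UTC+05:00), 12:39 UTC + 5h = 17:39 Rasund Standard Time standard time.
The standard-time date in Rasund Standard Time, 11 September 2027, lies within the daylight-saving period (18 April – 31 October), so Rasund Standard Time is on daylight time, UTC+06:00.
12:39 UTC + 6h = 18:39 Rasund Standard Time.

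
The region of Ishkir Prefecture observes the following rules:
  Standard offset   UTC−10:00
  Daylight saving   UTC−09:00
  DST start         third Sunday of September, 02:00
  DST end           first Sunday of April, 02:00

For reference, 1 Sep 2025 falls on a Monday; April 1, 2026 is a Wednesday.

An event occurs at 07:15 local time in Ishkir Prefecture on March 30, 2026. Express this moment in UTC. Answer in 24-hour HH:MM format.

16:15

1 September 2025 is a Monday, so the first Sunday is September 7 and the third is September 21.
1 April 2026 is a Wednesday, so the first Sunday is April 5.
March 30, 2026 lies within the daylight-saving period (21 September 2025 – 5 April 2026), so Ishkir Prefecture is on daylight time, UTC−09:00.
07:15 local + 9h = 16:15 UTC.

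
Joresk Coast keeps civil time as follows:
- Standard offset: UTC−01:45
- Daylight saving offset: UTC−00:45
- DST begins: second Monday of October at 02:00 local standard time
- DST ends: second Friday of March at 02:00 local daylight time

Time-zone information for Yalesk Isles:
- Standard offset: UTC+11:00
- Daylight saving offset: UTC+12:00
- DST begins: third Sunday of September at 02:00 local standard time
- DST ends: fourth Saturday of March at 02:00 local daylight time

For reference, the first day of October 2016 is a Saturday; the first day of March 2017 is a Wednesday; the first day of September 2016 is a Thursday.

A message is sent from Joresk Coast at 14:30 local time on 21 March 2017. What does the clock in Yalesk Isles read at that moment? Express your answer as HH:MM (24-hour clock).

04:15

1 October 2016 is a Saturday, so the first Monday is October 3 and the second is October 10.
1 March 2017 is a Wednesday, so the first Friday is March 3 and the second is March 10.
Daylight saving runs 10 October 2016 – 10 March 2017; 21 March 2017 is outside that window, so Joresk Coast is on standard time at UTC−01:45.
14:30 Joresk Coast + 1h45m = 16:15 UTC.
1 September 2016 is a Thursday, so the first Sunday is September 4 and the third is September 18.
1 March 2017 is a Wednesday, so the first Saturday is March 4 and the fourth is March 25.
At the standard offset (UTC+11:00), 16:15 UTC + 11h = 03:15 Yalesk Isles standard time (rolling into the next day, 22 March 2017).
The standard-time date in Yalesk Isles, 22 March 2017, lies within the daylight-saving period (18 September 2016 – 25 March 2017), so Yalesk Isles is on daylight time, UTC+12:00.
16:15 UTC + 12h = 04:15 Yalesk Isles (rolling into the next day, 22 March 2017).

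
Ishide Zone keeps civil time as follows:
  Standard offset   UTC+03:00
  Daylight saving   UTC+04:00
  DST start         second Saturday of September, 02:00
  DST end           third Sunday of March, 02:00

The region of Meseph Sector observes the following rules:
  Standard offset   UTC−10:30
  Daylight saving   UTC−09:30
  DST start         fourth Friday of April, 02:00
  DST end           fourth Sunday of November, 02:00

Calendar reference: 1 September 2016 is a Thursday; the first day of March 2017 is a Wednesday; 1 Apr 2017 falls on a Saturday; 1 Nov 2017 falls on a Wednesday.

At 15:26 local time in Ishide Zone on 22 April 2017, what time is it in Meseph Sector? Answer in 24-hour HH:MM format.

1 September 2016 is a Thursday, so the first Saturday is September 3 and the second is September 10.
1 March 2017 is a Wednesday, so the first Sunday is March 5 and the third is March 19.
Daylight saving runs 10 September 2016 – 19 March 2017; 22 April 2017 is outside that window, so Ishide Zone is on standard time at UTC+03:00.
15:26 Ishide Zone − 3h = 12:26 UTC.
1 April 2017 is a Saturday, so the first Friday is April 7 and the fourth is April 28.
1 November 2017 is a Wednesday, so the first Sunday is November 5 and the fourth is November 26.
At the standard offset (UTC−10:30), 12:26 UTC − 10h30m = 01:56 Meseph Sector standard time.
The standard-time date in Meseph Sector, 22 April 2017, does not fall between 28 April and 26 November, so daylight saving is not in effect and Meseph Sector is at UTC−10:30.
12:26 UTC − 10h30m = 01:56 Meseph Sector.

01:56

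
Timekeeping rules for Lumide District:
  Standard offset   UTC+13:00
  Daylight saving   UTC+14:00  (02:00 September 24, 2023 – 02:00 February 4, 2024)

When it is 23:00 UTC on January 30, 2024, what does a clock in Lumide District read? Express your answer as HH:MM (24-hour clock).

At the standard offset (UTC+13:00), 23:00 UTC + 13h = 12:00 Lumide District standard time (rolling into the next day, 31 January 2024).
The standard-time date in Lumide District, January 31, 2024, lies within the daylight-saving period (24 September 2023 – 4 February 2024), so Lumide District is on daylight time, UTC+14:00.
23:00 UTC + 14h = 13:00 local (rolling into the next day, 31 January 2024).

13:00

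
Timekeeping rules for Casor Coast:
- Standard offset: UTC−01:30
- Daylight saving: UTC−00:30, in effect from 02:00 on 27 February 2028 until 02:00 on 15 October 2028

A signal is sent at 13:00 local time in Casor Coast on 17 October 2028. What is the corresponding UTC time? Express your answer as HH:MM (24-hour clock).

14:30

Daylight saving runs 27 February – 15 October; 17 October 2028 is outside that window, so Casor Coast is on standard time at UTC−01:30.
13:00 local + 1h30m = 14:30 UTC.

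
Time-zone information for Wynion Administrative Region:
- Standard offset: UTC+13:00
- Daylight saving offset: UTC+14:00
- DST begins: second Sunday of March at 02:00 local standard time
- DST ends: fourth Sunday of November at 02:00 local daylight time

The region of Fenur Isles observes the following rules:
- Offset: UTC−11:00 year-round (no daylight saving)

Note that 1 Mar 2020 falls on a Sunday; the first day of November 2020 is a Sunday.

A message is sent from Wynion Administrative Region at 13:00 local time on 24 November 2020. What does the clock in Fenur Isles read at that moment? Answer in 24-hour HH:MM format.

13:00

1 March 2020 is a Sunday, so the first Sunday is March 1 and the second is March 8.
1 November 2020 is a Sunday, so the first Sunday is November 1 and the fourth is November 22.
24 November 2020 is outside the daylight-saving period (8 March – 22 November), so Wynion Administrative Region is on standard time, UTC+13:00.
13:00 Wynion Administrative Region − 13h = 00:00 UTC.
Fenur Isles stays on UTC−11:00 all year.
00:00 UTC − 11h = 13:00 Fenur Isles (rolling into the previous day, 23 November 2020).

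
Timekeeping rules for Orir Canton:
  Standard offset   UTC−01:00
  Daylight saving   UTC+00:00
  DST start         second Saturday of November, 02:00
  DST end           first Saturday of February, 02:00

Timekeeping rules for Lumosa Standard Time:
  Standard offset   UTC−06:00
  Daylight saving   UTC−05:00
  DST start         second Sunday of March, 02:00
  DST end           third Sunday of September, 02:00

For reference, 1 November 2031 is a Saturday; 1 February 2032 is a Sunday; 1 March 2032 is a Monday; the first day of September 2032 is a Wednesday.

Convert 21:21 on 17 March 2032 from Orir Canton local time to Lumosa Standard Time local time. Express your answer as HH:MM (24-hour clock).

1 November 2031 is a Saturday, so the first Saturday is November 1 and the second is November 8.
1 February 2032 is a Sunday, so the first Saturday is February 7.
17 March 2032 is outside the daylight-saving period (8 November 2031 – 7 February 2032), so Orir Canton is on standard time, UTC−01:00.
21:21 Orir Canton + 1h = 22:21 UTC.
1 March 2032 is a Monday, so the first Sunday is March 7 and the second is March 14.
1 September 2032 is a Wednesday, so the first Sunday is September 5 and the third is September 19.
At the standard offset (UTC−06:00), 22:21 UTC − 6h = 16:21 Lumosa Standard Time standard time.
Daylight saving runs 14 March – 19 September; the standard-time date in Lumosa Standard Time, 17 March 2032, is inside that window, so Lumosa Standard Time is at UTC−05:00.
22:21 UTC − 5h = 17:21 Lumosa Standard Time.

17:21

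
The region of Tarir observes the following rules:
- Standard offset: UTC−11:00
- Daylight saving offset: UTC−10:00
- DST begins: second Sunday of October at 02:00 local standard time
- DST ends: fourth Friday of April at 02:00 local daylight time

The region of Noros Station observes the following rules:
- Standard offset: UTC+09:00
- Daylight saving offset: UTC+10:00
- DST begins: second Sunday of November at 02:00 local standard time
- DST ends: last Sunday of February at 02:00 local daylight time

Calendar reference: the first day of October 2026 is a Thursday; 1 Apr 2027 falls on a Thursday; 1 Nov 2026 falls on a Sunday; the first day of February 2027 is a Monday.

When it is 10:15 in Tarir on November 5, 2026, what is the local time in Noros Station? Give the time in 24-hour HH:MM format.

05:15

1 October 2026 is a Thursday, so the first Sunday is October 4 and the second is October 11.
1 April 2027 is a Thursday, so the first Friday is April 2 and the fourth is April 23.
Daylight saving runs 11 October 2026 – 23 April 2027; November 5, 2026 is inside that window, so Tarir is at UTC−10:00.
10:15 Tarir + 10h = 20:15 UTC.
1 November 2026 is a Sunday, so the first Sunday is November 1 and the second is November 8.
1 February 2027 is a Monday, so Sundays fall on 7, 14, 21, 28; the last is February 28.
At the standard offset (UTC+09:00), 20:15 UTC + 9h = 05:15 Noros Station standard time (rolling into the next day, 6 November 2026).
The standard-time date in Noros Station, November 6, 2026, is outside the daylight-saving period (8 November 2026 – 28 February 2027), so Noros Station is on standard time, UTC+09:00.
20:15 UTC + 9h = 05:15 Noros Station (rolling into the next day, 6 November 2026).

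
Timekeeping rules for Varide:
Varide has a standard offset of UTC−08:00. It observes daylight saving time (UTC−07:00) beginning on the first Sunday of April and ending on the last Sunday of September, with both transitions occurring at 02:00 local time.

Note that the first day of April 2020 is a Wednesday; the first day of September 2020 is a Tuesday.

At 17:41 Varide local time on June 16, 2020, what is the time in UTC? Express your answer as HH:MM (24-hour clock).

00:41

1 April 2020 is a Wednesday, so the first Sunday is April 5.
1 September 2020 is a Tuesday, so Sundays fall on 6, 13, 20, 27; the last is September 27.
June 16, 2020 lies within the daylight-saving period (5 April – 27 September), so Varide is on daylight time, UTC−07:00.
17:41 local + 7h = 00:41 UTC (rolling into the next day, 17 June 2020).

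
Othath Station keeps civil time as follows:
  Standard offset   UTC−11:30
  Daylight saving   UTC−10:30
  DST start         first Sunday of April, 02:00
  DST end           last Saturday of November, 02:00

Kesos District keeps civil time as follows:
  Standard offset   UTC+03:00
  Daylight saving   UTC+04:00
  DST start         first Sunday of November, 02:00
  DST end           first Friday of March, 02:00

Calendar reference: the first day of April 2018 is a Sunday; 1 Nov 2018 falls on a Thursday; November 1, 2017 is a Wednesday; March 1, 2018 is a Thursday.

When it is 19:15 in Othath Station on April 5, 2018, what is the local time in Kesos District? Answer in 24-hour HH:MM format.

08:45

1 April 2018 is a Sunday, so the first Sunday is April 1.
1 November 2018 is a Thursday, so Saturdays fall on 3, 10, 17, 24; the last is November 24.
Daylight saving runs 1 April – 24 November; April 5, 2018 is inside that window, so Othath Station is at UTC−10:30.
19:15 Othath Station + 10h30m = 05:45 UTC (rolling into the next day, 6 April 2018).
1 November 2017 is a Wednesday, so the first Sunday is November 5.
1 March 2018 is a Thursday, so the first Friday is March 2.
At the standard offset (UTC+03:00), 05:45 UTC + 3h = 08:45 Kesos District standard time.
Daylight saving runs 5 November 2017 – 2 March 2018; the standard-time date in Kesos District, April 6, 2018, is outside that window, so Kesos District is on standard time at UTC+03:00.
05:45 UTC + 3h = 08:45 Kesos District.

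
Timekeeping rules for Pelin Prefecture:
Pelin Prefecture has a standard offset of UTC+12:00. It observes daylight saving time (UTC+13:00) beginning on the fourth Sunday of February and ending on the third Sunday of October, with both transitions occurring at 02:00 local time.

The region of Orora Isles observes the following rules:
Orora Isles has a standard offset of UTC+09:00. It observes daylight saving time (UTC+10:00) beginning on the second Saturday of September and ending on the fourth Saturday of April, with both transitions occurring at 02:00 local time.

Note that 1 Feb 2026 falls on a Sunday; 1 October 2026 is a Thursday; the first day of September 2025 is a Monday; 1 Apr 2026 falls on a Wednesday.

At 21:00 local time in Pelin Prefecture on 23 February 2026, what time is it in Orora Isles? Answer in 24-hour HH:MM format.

18:00

1 February 2026 is a Sunday, so the first Sunday is February 1 and the fourth is February 22.
1 October 2026 is a Thursday, so the first Sunday is October 4 and the third is October 18.
23 February 2026 falls between 22 February and 18 October, so daylight saving is in effect and Pelin Prefecture is at UTC+13:00.
21:00 Pelin Prefecture − 13h = 08:00 UTC.
1 September 2025 is a Monday, so the first Saturday is September 6 and the second is September 13.
1 April 2026 is a Wednesday, so the first Saturday is April 4 and the fourth is April 25.
At the standard offset (UTC+09:00), 08:00 UTC + 9h = 17:00 Orora Isles standard time.
Daylight saving runs 13 September 2025 – 25 April 2026; the standard-time date in Orora Isles, 23 February 2026, is inside that window, so Orora Isles is at UTC+10:00.
08:00 UTC + 10h = 18:00 Orora Isles.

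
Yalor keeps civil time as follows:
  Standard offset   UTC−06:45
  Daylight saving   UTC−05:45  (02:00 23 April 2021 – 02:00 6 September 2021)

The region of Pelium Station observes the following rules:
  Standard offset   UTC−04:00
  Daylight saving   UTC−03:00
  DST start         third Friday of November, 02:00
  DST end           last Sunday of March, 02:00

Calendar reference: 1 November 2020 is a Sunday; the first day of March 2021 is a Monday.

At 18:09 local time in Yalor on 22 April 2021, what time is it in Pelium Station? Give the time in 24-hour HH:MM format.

20:54

Daylight saving runs 23 April – 6 September; 22 April 2021 is outside that window, so Yalor is on standard time at UTC−06:45.
18:09 Yalor + 6h45m = 00:54 UTC (rolling into the next day, 23 April 2021).
1 November 2020 is a Sunday, so the first Friday is November 6 and the third is November 20.
1 March 2021 is a Monday, so Sundays fall on 7, 14, 21, 28; the last is March 28.
At the standard offset (UTC−04:00), 00:54 UTC − 4h = 20:54 Pelium Station standard time (rolling into the previous day, 22 April 2021).
The standard-time date in Pelium Station, 22 April 2021, is outside the daylight-saving period (20 November 2020 – 28 March 2021), so Pelium Station is on standard time, UTC−04:00.
00:54 UTC − 4h = 20:54 Pelium Station (rolling into the previous day, 22 April 2021).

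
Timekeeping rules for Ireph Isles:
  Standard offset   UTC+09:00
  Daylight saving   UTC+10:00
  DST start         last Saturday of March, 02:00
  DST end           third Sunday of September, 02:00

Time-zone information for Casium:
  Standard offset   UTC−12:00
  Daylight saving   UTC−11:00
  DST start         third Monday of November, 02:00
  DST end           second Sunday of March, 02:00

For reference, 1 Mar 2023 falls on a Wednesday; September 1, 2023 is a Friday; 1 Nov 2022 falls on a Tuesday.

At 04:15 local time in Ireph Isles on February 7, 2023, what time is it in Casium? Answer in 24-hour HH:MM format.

08:15

1 March 2023 is a Wednesday, so Saturdays fall on 4, 11, 18, 25; the last is March 25.
1 September 2023 is a Friday, so the first Sunday is September 3 and the third is September 17.
Daylight saving runs 25 March – 17 September; February 7, 2023 is outside that window, so Ireph Isles is on standard time at UTC+09:00.
04:15 Ireph Isles − 9h = 19:15 UTC (rolling into the previous day, 6 February 2023).
1 November 2022 is a Tuesday, so the first Monday is November 7 and the third is November 21.
1 March 2023 is a Wednesday, so the first Sunday is March 5 and the second is March 12.
At the standard offset (UTC−12:00), 19:15 UTC − 12h = 07:15 Casium standard time.
The standard-time date in Casium, February 6, 2023, falls between 21 November 2022 and 12 March 2023, so daylight saving is in effect and Casium is at UTC−11:00.
19:15 UTC − 11h = 08:15 Casium.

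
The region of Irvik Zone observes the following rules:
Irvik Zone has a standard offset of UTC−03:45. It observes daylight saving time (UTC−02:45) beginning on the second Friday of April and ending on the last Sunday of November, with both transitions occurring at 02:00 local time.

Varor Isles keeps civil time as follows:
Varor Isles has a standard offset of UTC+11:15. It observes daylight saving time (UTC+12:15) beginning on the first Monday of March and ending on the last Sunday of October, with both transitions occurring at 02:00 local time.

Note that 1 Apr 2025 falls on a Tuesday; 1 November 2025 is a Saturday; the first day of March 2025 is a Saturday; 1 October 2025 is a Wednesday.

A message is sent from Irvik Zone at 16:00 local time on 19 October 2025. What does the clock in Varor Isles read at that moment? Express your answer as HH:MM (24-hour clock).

1 April 2025 is a Tuesday, so the first Friday is April 4 and the second is April 11.
1 November 2025 is a Saturday, so Sundays fall on 2, 9, 16, 23, 30; the last is November 30.
19 October 2025 falls between 11 April and 30 November, so daylight saving is in effect and Irvik Zone is at UTC−02:45.
16:00 Irvik Zone + 2h45m = 18:45 UTC.
1 March 2025 is a Saturday, so the first Monday is March 3.
1 October 2025 is a Wednesday, so Sundays fall on 5, 12, 19, 26; the last is October 26.
At the standard offset (UTC+11:15), 18:45 UTC + 11h15m = 06:00 Varor Isles standard time (rolling into the next day, 20 October 2025).
The standard-time date in Varor Isles, 20 October 2025, lies within the daylight-saving period (3 March – 26 October), so Varor Isles is on daylight time, UTC+12:15.
18:45 UTC + 12h15m = 07:00 Varor Isles (rolling into the next day, 20 October 2025).

07:00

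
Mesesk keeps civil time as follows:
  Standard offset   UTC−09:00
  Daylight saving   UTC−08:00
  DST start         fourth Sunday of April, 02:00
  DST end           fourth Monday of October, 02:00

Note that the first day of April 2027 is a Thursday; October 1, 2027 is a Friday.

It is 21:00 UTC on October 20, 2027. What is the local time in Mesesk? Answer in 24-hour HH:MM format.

13:00

1 April 2027 is a Thursday, so the first Sunday is April 4 and the fourth is April 25.
1 October 2027 is a Friday, so the first Monday is October 4 and the fourth is October 25.
At the standard offset (UTC−09:00), 21:00 UTC − 9h = 12:00 Mesesk standard time.
Daylight saving runs 25 April – 25 October; the standard-time date in Mesesk, October 20, 2027, is inside that window, so Mesesk is at UTC−08:00.
21:00 UTC − 8h = 13:00 local.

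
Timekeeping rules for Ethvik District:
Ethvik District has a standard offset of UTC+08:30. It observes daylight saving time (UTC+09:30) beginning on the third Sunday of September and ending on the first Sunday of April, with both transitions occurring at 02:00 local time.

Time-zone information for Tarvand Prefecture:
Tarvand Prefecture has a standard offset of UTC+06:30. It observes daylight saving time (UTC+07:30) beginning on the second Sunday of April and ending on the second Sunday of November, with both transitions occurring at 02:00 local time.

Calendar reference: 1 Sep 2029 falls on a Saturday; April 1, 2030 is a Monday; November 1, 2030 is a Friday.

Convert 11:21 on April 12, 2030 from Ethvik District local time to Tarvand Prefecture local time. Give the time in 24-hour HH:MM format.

09:21

1 September 2029 is a Saturday, so the first Sunday is September 2 and the third is September 16.
1 April 2030 is a Monday, so the first Sunday is April 7.
Daylight saving runs 16 September 2029 – 7 April 2030; April 12, 2030 is outside that window, so Ethvik District is on standard time at UTC+08:30.
11:21 Ethvik District − 8h30m = 02:51 UTC.
1 April 2030 is a Monday, so the first Sunday is April 7 and the second is April 14.
1 November 2030 is a Friday, so the first Sunday is November 3 and the second is November 10.
At the standard offset (UTC+06:30), 02:51 UTC + 6h30m = 09:21 Tarvand Prefecture standard time.
The standard-time date in Tarvand Prefecture, April 12, 2030, is outside the daylight-saving period (14 April – 10 November), so Tarvand Prefecture is on standard time, UTC+06:30.
02:51 UTC + 6h30m = 09:21 Tarvand Prefecture.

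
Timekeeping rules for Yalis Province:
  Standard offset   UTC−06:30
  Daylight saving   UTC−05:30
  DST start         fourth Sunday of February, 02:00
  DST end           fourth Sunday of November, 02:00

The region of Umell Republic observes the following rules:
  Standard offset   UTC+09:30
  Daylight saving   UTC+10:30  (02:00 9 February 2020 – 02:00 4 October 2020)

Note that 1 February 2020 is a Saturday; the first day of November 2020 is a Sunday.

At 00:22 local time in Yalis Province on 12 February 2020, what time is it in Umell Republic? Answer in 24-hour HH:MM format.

1 February 2020 is a Saturday, so the first Sunday is February 2 and the fourth is February 23.
1 November 2020 is a Sunday, so the first Sunday is November 1 and the fourth is November 22.
12 February 2020 is outside the daylight-saving period (23 February – 22 November), so Yalis Province is on standard time, UTC−06:30.
00:22 Yalis Province + 6h30m = 06:52 UTC.
At the standard offset (UTC+09:30), 06:52 UTC + 9h30m = 16:22 Umell Republic standard time.
The standard-time date in Umell Republic, 12 February 2020, falls between 9 February and 4 October, so daylight saving is in effect and Umell Republic is at UTC+10:30.
06:52 UTC + 10h30m = 17:22 Umell Republic.

17:22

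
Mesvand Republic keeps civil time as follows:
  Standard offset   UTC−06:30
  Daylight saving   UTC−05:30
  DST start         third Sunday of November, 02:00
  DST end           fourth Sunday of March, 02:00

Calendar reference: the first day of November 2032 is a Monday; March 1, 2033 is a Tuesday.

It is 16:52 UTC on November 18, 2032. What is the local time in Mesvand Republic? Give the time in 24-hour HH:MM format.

1 November 2032 is a Monday, so the first Sunday is November 7 and the third is November 21.
1 March 2033 is a Tuesday, so the first Sunday is March 6 and the fourth is March 27.
At the standard offset (UTC−06:30), 16:52 UTC − 6h30m = 10:22 Mesvand Republic standard time.
The standard-time date in Mesvand Republic, November 18, 2032, does not fall between 21 November 2032 and 27 March 2033, so daylight saving is not in effect and Mesvand Republic is at UTC−06:30.
16:52 UTC − 6h30m = 10:22 local.

10:22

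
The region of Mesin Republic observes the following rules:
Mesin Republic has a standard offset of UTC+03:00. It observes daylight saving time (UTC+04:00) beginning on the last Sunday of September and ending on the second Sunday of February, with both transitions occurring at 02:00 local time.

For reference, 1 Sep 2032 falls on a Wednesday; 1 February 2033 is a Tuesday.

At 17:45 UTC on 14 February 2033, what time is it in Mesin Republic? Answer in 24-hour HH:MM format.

1 September 2032 is a Wednesday, so Sundays fall on 5, 12, 19, 26; the last is September 26.
1 February 2033 is a Tuesday, so the first Sunday is February 6 and the second is February 13.
At the standard offset (UTC+03:00), 17:45 UTC + 3h = 20:45 Mesin Republic standard time.
The standard-time date in Mesin Republic, 14 February 2033, is outside the daylight-saving period (26 September 2032 – 13 February 2033), so Mesin Republic is on standard time, UTC+03:00.
17:45 UTC + 3h = 20:45 local.

20:45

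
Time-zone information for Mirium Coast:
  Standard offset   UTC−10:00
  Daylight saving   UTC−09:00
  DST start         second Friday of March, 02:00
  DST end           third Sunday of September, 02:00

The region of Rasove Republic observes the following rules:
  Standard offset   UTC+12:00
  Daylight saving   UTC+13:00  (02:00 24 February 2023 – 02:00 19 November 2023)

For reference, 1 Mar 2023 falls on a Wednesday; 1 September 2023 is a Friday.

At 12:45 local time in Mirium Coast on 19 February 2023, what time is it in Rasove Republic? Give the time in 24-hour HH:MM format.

10:45

1 March 2023 is a Wednesday, so the first Friday is March 3 and the second is March 10.
1 September 2023 is a Friday, so the first Sunday is September 3 and the third is September 17.
19 February 2023 does not fall between 10 March and 17 September, so daylight saving is not in effect and Mirium Coast is at UTC−10:00.
12:45 Mirium Coast + 10h = 22:45 UTC.
At the standard offset (UTC+12:00), 22:45 UTC + 12h = 10:45 Rasove Republic standard time (rolling into the next day, 20 February 2023).
The standard-time date in Rasove Republic, 20 February 2023, does not fall between 24 February and 19 November, so daylight saving is not in effect and Rasove Republic is at UTC+12:00.
22:45 UTC + 12h = 10:45 Rasove Republic (rolling into the next day, 20 February 2023).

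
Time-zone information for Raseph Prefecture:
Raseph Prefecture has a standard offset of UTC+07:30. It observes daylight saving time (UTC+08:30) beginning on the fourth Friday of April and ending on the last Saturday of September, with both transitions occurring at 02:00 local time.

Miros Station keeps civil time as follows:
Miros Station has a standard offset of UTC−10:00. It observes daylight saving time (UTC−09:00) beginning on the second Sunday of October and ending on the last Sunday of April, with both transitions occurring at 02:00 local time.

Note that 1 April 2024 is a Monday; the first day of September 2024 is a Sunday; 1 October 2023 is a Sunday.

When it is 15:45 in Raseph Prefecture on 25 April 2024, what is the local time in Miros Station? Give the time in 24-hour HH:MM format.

1 April 2024 is a Monday, so the first Friday is April 5 and the fourth is April 26.
1 September 2024 is a Sunday, so Saturdays fall on 7, 14, 21, 28; the last is September 28.
Daylight saving runs 26 April – 28 September; 25 April 2024 is outside that window, so Raseph Prefecture is on standard time at UTC+07:30.
15:45 Raseph Prefecture − 7h30m = 08:15 UTC.
1 October 2023 is a Sunday, so the first Sunday is October 1 and the second is October 8.
1 April 2024 is a Monday, so Sundays fall on 7, 14, 21, 28; the last is April 28.
At the standard offset (UTC−10:00), 08:15 UTC − 10h = 22:15 Miros Station standard time (rolling into the previous day, 24 April 2024).
Daylight saving runs 8 October 2023 – 28 April 2024; the standard-time date in Miros Station, 24 April 2024, is inside that window, so Miros Station is at UTC−09:00.
08:15 UTC − 9h = 23:15 Miros Station (rolling into the previous day, 24 April 2024).

23:15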